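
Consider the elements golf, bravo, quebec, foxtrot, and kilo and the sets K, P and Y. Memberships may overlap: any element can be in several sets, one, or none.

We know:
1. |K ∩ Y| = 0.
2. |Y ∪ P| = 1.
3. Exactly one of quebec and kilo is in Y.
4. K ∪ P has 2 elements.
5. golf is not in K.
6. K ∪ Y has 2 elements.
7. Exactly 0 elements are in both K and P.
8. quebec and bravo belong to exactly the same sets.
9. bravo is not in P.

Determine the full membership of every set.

From (5): golf ∉ K.
From (9): bravo ∉ P.
(8): quebec matches bravo: quebec ∉ P.
Suppose golf ∈ P: no assignment then satisfies all the clues, so golf ∉ P.

K = {foxtrot}; P = {kilo}; Y = {kilo}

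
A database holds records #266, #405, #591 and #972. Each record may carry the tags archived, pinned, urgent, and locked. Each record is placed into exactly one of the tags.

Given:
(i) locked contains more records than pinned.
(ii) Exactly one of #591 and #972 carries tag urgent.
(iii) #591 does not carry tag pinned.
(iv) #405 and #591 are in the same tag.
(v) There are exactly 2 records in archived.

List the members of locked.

locked = {#266}

From (iii): #591 ∉ pinned.
(iv): #405 matches #591: #405 ∉ pinned.
Suppose #266 ∉ locked: no assignment then satisfies all the clues, so #266 ∈ locked.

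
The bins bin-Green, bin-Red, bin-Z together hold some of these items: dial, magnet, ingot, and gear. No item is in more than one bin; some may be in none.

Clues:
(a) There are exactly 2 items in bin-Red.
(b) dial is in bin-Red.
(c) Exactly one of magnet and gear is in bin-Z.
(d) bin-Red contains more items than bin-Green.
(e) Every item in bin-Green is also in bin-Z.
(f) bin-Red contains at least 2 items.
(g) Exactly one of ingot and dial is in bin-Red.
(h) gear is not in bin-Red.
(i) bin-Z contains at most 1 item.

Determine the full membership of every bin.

From (b): dial ∈ bin-Red.
From (h): gear ∉ bin-Red.
(g) (exactly one): ingot ∉ bin-Red.
(a): only 2 candidates remain for bin-Red, so all are in.
(c) (exactly one): gear ∈ bin-Z.
(i): bin-Z already has 1, so the rest are out.
(e) contrapositive: ingot ∉ bin-Green.

bin-Green = {}; bin-Red = {dial, magnet}; bin-Z = {gear}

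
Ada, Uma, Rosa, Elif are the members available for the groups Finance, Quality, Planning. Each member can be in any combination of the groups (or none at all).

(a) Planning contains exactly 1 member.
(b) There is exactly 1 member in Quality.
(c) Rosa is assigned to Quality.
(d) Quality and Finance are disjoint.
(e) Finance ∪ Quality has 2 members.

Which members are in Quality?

Quality = {Rosa}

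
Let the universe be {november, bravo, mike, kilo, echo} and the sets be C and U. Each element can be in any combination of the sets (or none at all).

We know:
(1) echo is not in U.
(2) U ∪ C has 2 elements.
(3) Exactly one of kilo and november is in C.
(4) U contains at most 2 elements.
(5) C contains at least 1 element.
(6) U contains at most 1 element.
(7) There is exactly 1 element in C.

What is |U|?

1

From (1): echo ∉ U.
Suppose bravo ∈ C: no assignment then satisfies all the clues, so bravo ∉ C.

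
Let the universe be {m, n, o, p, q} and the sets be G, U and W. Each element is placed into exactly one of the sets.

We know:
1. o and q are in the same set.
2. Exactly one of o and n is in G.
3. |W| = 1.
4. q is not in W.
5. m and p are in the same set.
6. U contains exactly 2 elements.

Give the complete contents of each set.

From (4): q ∉ W.
(1): o matches q: o ∉ W.
Suppose m ∈ G: no assignment then satisfies all the clues, so m ∉ G.

G = {o, q}; U = {m, p}; W = {n}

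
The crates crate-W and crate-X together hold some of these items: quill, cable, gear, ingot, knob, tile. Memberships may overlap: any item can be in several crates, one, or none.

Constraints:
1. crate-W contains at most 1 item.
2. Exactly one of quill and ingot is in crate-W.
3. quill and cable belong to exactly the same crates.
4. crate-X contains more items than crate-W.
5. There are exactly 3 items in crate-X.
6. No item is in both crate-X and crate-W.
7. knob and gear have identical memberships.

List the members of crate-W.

crate-W = {ingot}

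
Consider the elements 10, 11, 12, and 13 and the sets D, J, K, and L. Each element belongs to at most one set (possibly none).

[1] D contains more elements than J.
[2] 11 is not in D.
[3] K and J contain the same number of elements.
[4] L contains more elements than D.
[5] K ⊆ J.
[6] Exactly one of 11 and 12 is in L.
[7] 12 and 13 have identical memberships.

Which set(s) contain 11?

11: none

From (2): 11 ∉ D.
Suppose 11 ∈ J: no assignment then satisfies all the clues, so 11 ∉ J.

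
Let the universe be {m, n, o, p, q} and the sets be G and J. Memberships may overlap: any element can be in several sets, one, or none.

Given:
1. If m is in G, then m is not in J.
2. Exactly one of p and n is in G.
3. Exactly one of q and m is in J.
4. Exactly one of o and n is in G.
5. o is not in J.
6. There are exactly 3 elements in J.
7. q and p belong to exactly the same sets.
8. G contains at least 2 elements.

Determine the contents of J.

J = {n, p, q}

From (5): o ∉ J.
Suppose m ∈ J: no assignment then satisfies all the clues, so m ∉ J.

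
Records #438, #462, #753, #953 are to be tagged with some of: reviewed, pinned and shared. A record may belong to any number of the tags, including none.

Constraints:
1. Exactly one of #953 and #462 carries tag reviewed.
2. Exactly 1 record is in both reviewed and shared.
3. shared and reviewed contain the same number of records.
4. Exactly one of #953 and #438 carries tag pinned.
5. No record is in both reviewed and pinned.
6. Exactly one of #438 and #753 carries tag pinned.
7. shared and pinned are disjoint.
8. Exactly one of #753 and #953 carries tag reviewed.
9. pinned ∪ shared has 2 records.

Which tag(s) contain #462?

#462: none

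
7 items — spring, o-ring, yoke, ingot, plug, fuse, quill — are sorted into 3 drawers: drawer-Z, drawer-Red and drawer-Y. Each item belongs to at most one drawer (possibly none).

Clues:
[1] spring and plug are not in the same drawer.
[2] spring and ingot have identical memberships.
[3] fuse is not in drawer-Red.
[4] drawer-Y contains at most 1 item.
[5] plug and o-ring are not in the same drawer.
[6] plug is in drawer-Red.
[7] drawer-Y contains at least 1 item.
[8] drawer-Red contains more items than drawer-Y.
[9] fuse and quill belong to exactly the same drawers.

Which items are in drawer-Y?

drawer-Y = {o-ring}

From (3): fuse ∉ drawer-Red.
From (6): plug ∈ drawer-Red.
(1): spring ∉ drawer-Red.
(2): ingot matches spring: ingot ∉ drawer-Red.
(5): o-ring ∉ drawer-Red.
(9): quill matches fuse: quill ∉ drawer-Red.
Suppose spring ∈ drawer-Y: no assignment then satisfies all the clues, so spring ∉ drawer-Y.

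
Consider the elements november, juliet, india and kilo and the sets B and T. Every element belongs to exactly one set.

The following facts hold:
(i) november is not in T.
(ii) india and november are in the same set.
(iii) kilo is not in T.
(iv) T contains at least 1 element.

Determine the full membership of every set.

From (i): november ∉ T.
From (iii): kilo ∉ T.
(ii): india matches november: india ∉ T.
(iv): only 1 candidates remain for T, so all are in.
Only one set left: november ∈ B.
Only one set left: india ∈ B.
Only one set left: kilo ∈ B.

B = {india, kilo, november}; T = {juliet}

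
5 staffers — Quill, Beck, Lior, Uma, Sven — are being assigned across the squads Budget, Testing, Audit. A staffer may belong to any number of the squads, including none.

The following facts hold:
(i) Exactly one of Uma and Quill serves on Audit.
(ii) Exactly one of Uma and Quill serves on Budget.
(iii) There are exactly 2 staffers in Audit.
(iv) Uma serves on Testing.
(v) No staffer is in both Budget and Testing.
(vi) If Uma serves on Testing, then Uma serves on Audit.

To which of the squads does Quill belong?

Quill: Budget

From (iv): Uma ∈ Testing.
(v) (disjoint): Uma ∉ Budget.
(vi): Uma ∈ Audit.
(i) (exactly one): Quill ∉ Audit.
(ii) (exactly one): Quill ∈ Budget.
(v) (disjoint): Quill ∉ Testing.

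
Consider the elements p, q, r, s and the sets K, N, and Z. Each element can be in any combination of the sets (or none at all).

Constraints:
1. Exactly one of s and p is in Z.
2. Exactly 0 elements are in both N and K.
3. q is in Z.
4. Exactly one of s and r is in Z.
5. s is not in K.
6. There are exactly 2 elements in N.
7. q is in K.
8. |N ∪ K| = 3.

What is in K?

From (3): q ∈ Z.
From (5): s ∉ K.
From (7): q ∈ K.
Suppose p ∈ K: no assignment then satisfies all the clues, so p ∉ K.

K = {q}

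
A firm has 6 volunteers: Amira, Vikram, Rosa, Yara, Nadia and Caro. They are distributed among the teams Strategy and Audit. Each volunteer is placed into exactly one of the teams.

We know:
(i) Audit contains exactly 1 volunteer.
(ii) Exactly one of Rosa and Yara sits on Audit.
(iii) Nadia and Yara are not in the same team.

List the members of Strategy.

Strategy = {Amira, Caro, Nadia, Rosa, Vikram}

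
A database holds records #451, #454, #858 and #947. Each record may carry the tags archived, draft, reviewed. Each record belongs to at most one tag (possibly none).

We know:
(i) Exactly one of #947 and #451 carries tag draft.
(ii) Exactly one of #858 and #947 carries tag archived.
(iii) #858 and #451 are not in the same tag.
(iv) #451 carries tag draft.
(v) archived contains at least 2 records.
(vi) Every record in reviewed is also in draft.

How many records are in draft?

From (iv): #451 ∈ draft.
(i) (exactly one): #947 ∉ draft.
(iii): #858 ∉ draft.
(vi) contrapositive: #858 ∉ reviewed.
(vi) contrapositive: #947 ∉ reviewed.
Suppose #454 ∉ archived: no assignment then satisfies all the clues, so #454 ∈ archived.

1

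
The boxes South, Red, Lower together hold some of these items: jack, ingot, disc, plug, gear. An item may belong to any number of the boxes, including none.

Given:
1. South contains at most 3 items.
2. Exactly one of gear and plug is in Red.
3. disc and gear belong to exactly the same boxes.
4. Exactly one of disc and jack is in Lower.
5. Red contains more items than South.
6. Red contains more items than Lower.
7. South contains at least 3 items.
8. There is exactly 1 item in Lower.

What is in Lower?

Lower = {jack}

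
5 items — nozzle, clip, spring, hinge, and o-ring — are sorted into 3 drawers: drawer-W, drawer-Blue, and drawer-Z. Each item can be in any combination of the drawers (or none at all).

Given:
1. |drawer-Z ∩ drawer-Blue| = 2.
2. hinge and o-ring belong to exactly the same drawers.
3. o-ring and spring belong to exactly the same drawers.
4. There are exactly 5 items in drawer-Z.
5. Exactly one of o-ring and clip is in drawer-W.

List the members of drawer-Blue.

(4): only 5 candidates remain for drawer-Z, so all are in.
Suppose nozzle ∉ drawer-Blue: no assignment then satisfies all the clues, so nozzle ∈ drawer-Blue.

drawer-Blue = {clip, nozzle}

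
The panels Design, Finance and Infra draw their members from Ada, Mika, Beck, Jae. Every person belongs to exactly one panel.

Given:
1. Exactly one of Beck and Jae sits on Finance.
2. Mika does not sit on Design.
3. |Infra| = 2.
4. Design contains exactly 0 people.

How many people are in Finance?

2

From (2): Mika ∉ Design.
(4): Design already has 0, so the rest are out.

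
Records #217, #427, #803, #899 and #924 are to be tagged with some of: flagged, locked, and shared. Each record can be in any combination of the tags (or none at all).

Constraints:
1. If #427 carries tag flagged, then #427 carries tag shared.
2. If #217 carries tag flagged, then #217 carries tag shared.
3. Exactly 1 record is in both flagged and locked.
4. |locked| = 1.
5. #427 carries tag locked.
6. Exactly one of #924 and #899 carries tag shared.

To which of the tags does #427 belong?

#427: flagged, locked, shared

From (5): #427 ∈ locked.
(4): locked already has 1, so the rest are out.
Suppose #427 ∉ flagged: no assignment then satisfies all the clues, so #427 ∈ flagged.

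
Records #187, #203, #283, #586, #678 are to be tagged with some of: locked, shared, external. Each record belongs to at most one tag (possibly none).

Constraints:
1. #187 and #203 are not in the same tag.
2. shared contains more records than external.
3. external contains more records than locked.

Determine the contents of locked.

locked = {}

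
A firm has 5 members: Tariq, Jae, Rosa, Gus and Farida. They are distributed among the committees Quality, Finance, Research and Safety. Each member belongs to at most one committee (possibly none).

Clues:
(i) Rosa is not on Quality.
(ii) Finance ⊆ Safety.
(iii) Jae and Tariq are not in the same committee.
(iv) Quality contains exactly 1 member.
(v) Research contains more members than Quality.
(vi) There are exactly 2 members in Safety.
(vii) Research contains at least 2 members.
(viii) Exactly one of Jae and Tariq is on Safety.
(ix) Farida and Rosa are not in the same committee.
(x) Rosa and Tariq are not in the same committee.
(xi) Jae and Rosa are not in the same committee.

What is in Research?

Research = {Gus, Rosa}

From (i): Rosa ∉ Quality.
Suppose Tariq ∈ Research: no assignment then satisfies all the clues, so Tariq ∉ Research.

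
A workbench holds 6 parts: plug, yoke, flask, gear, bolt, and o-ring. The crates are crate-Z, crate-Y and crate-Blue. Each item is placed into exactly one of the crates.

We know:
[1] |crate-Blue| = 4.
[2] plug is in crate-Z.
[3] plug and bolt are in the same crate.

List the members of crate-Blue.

crate-Blue = {flask, gear, o-ring, yoke}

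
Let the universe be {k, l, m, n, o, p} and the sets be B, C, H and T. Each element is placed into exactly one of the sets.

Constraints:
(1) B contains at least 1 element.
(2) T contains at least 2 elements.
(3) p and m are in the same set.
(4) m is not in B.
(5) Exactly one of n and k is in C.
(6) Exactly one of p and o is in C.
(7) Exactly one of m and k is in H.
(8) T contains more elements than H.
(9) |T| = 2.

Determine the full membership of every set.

B = {l}; C = {n, o}; H = {k}; T = {m, p}

From (4): m ∉ B.
(3): p matches m: p ∉ B.
Suppose k ∈ B: no assignment then satisfies all the clues, so k ∉ B.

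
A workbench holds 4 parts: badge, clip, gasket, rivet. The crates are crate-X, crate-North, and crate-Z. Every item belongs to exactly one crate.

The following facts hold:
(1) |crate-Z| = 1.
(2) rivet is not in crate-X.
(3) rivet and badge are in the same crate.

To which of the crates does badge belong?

badge: crate-North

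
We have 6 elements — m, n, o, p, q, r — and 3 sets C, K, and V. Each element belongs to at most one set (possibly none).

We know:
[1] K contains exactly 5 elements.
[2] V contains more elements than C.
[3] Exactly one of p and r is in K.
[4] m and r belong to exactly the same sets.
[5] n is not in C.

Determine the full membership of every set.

C = {}; K = {m, n, o, q, r}; V = {p}

From (5): n ∉ C.
Suppose m ∈ C: no assignment then satisfies all the clues, so m ∉ C.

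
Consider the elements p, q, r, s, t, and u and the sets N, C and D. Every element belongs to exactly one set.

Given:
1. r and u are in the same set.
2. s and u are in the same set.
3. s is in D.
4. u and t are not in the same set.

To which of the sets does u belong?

From (3): s ∈ D.
(2): u matches s: u ∉ N.
(2): u matches s: u ∉ C.
(2): u matches s: u ∈ D.
(4): t ∉ D.
(1): r matches u: r ∉ N.
(1): r matches u: r ∉ C.
(1): r matches u: r ∈ D.

u: D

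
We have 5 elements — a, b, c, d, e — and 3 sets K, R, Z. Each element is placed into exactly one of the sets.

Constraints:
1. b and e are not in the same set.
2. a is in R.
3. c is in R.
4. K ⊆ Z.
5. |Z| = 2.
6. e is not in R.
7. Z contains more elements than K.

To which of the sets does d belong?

d: Z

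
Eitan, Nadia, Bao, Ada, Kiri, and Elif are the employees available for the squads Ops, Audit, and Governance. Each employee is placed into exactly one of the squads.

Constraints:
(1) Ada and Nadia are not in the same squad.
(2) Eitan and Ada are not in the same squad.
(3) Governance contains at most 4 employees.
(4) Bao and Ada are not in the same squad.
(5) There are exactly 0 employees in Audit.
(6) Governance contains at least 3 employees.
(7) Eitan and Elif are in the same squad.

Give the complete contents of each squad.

Ops = {Ada, Kiri}; Audit = {}; Governance = {Bao, Eitan, Elif, Nadia}

(5): Audit already has 0, so the rest are out.
Suppose Eitan ∈ Ops: no assignment then satisfies all the clues, so Eitan ∉ Ops.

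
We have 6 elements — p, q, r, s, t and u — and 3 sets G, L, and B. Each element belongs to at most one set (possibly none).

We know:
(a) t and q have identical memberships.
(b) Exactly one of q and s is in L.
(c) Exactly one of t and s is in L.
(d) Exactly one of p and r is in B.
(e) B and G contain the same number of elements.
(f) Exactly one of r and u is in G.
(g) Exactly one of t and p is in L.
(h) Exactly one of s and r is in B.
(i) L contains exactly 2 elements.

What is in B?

B = {r}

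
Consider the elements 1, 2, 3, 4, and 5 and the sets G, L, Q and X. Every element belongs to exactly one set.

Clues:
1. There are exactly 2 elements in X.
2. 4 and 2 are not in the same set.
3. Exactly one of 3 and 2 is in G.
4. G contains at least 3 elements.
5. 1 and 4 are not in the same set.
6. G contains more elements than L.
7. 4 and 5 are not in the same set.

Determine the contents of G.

G = {1, 2, 5}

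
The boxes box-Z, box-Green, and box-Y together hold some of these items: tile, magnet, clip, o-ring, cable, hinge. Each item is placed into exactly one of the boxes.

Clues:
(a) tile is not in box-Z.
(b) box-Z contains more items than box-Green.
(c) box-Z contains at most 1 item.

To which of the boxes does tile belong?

tile: box-Y

From (a): tile ∉ box-Z.
Suppose tile ∈ box-Green: no assignment then satisfies all the clues, so tile ∉ box-Green.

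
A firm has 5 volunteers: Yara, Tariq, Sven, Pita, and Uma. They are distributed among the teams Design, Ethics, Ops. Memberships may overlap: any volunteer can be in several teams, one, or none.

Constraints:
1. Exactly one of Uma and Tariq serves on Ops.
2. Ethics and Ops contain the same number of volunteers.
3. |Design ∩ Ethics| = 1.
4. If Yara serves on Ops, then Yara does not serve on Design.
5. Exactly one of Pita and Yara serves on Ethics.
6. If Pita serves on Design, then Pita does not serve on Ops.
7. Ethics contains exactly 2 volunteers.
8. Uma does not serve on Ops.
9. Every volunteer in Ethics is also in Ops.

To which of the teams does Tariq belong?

From (8): Uma ∉ Ops.
(1) (exactly one): Tariq ∈ Ops.
(9) contrapositive: Uma ∉ Ethics.
Suppose Tariq ∉ Design: no assignment then satisfies all the clues, so Tariq ∈ Design.

Tariq: Design, Ethics, Ops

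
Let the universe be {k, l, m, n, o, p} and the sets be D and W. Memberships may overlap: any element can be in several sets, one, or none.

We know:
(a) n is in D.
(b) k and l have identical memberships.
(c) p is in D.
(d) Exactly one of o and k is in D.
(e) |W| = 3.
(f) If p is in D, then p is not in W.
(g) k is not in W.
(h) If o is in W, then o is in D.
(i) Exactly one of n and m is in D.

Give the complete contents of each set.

D = {n, o, p}; W = {m, n, o}

From (a): n ∈ D.
From (c): p ∈ D.
From (g): k ∉ W.
(b): l matches k: l ∉ W.
(f): p ∉ W.
(i) (exactly one): m ∉ D.
(e): only 3 candidates remain for W, so all are in.
(h): o ∈ D.
(d) (exactly one): k ∉ D.
(b): l matches k: l ∉ D.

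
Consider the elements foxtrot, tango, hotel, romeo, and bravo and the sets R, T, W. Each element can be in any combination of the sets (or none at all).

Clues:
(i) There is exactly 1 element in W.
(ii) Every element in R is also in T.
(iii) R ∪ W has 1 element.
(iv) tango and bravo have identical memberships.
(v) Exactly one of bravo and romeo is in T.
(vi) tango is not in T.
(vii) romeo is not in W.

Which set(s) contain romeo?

From (vi): tango ∉ T.
From (vii): romeo ∉ W.
(ii) contrapositive: tango ∉ R.
(iv): bravo matches tango: bravo ∉ R.
(iv): bravo matches tango: bravo ∉ T.
(v) (exactly one): romeo ∈ T.
Suppose romeo ∈ R: no assignment then satisfies all the clues, so romeo ∉ R.

romeo: T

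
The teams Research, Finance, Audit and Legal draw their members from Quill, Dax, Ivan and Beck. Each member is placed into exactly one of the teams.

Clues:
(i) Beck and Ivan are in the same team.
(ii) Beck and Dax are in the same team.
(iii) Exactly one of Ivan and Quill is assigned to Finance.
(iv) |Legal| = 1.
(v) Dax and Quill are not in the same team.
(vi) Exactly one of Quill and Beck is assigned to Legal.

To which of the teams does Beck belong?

Beck: Finance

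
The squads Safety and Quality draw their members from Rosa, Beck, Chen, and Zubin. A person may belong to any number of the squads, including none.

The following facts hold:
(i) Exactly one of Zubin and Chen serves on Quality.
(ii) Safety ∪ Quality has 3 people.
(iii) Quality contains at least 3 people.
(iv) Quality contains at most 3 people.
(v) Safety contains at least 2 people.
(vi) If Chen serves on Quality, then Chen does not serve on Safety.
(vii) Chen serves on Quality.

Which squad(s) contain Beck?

Beck: Quality, Safety

From (vii): Chen ∈ Quality.
(i) (exactly one): Zubin ∉ Quality.
(iii): only 3 candidates remain for Quality, so all are in.
(vi): Chen ∉ Safety.
Suppose Beck ∉ Safety: no assignment then satisfies all the clues, so Beck ∈ Safety.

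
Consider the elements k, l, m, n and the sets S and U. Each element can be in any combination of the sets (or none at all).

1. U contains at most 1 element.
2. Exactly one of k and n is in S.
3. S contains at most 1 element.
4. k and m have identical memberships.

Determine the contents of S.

S = {n}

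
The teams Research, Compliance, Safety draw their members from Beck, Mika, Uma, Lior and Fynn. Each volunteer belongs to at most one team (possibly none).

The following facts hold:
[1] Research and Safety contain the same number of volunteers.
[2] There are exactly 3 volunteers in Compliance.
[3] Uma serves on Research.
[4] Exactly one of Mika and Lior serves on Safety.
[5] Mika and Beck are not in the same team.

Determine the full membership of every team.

Research = {Uma}; Compliance = {Beck, Fynn, Lior}; Safety = {Mika}

From (3): Uma ∈ Research.
Suppose Beck ∈ Research: no assignment then satisfies all the clues, so Beck ∉ Research.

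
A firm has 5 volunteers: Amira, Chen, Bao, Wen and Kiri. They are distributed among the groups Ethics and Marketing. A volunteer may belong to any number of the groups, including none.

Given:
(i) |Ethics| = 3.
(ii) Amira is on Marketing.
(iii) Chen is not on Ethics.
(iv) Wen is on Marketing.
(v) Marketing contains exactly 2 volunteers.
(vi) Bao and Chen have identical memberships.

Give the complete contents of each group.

From (ii): Amira ∈ Marketing.
From (iii): Chen ∉ Ethics.
From (iv): Wen ∈ Marketing.
(v): Marketing already has 2, so the rest are out.
(vi): Bao matches Chen: Bao ∉ Ethics.
(i): only 3 candidates remain for Ethics, so all are in.

Ethics = {Amira, Kiri, Wen}; Marketing = {Amira, Wen}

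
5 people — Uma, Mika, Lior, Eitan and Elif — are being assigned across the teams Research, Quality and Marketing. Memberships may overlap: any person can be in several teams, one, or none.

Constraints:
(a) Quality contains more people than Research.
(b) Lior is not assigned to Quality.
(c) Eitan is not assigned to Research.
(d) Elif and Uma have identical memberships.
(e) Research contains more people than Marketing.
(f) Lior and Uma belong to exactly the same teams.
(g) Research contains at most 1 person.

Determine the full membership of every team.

Research = {Mika}; Quality = {Eitan, Mika}; Marketing = {}

From (b): Lior ∉ Quality.
From (c): Eitan ∉ Research.
(f): Uma matches Lior: Uma ∉ Quality.
(d): Elif matches Uma: Elif ∉ Quality.
Suppose Uma ∈ Research: no assignment then satisfies all the clues, so Uma ∉ Research.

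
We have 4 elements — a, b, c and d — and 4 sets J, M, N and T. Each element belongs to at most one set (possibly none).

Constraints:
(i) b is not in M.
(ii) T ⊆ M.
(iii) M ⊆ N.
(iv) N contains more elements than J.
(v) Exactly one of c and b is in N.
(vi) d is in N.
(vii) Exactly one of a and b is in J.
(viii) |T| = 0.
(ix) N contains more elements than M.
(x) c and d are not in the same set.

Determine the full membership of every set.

From (i): b ∉ M.
From (vi): d ∈ N.
(ii) contrapositive: b ∉ T.
(viii): T already has 0, so the rest are out.
(x): c ∉ N.
(iii) contrapositive: c ∉ M.
(v) (exactly one): b ∈ N.
(vii) (exactly one): a ∈ J.
Suppose c ∈ J: no assignment then satisfies all the clues, so c ∉ J.

J = {a}; M = {}; N = {b, d}; T = {}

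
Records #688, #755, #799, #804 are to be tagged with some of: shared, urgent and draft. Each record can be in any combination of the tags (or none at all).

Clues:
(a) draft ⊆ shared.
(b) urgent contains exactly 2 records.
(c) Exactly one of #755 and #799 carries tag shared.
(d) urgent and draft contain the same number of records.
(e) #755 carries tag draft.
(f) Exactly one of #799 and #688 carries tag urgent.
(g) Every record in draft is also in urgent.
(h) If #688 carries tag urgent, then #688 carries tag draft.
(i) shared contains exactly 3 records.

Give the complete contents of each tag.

shared = {#688, #755, #804}; urgent = {#688, #755}; draft = {#688, #755}

From (e): #755 ∈ draft.
(a) with #755 ∈ draft: #755 ∈ shared.
(c) (exactly one): #799 ∉ shared.
(g) with #755 ∈ draft: #755 ∈ urgent.
(i): only 3 candidates remain for shared, so all are in.
(a) contrapositive: #799 ∉ draft.
Suppose #688 ∉ urgent: no assignment then satisfies all the clues, so #688 ∈ urgent.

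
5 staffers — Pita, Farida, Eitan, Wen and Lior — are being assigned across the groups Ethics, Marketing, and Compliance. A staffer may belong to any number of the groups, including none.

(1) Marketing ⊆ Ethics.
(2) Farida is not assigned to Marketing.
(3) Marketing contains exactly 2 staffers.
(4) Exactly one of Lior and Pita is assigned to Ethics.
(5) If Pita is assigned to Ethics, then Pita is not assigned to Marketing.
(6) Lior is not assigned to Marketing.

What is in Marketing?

Marketing = {Eitan, Wen}

From (2): Farida ∉ Marketing.
From (6): Lior ∉ Marketing.
Suppose Pita ∈ Marketing: no assignment then satisfies all the clues, so Pita ∉ Marketing.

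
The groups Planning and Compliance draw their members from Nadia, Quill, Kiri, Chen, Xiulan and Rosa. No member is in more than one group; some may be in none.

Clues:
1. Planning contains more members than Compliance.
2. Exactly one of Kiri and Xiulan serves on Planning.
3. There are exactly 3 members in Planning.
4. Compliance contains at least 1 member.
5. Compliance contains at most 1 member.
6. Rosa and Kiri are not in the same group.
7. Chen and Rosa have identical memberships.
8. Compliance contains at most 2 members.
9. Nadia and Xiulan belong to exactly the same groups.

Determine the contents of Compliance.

Compliance = {Kiri}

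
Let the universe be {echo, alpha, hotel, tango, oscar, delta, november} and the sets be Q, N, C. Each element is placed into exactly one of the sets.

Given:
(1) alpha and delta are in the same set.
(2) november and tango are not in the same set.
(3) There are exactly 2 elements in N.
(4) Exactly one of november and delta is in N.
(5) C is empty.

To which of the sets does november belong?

november: N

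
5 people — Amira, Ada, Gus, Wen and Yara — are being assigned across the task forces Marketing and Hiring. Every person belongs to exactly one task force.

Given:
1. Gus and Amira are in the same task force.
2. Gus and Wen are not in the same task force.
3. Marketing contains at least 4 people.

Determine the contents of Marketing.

Marketing = {Ada, Amira, Gus, Yara}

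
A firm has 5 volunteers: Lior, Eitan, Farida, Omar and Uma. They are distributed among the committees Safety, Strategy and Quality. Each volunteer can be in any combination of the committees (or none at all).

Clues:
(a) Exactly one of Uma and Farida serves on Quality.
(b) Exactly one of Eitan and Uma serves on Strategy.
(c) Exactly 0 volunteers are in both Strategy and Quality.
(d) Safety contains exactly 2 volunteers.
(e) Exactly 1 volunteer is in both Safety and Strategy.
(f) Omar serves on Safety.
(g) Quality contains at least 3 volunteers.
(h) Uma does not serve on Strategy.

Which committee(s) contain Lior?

Lior: Quality

From (f): Omar ∈ Safety.
From (h): Uma ∉ Strategy.
(b) (exactly one): Eitan ∈ Strategy.
Suppose Lior ∈ Safety: no assignment then satisfies all the clues, so Lior ∉ Safety.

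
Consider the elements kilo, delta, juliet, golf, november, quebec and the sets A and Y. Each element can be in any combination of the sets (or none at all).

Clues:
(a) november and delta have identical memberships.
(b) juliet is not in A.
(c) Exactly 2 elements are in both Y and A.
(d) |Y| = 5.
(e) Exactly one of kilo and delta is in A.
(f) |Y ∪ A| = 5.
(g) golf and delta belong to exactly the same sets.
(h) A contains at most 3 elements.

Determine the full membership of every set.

A = {kilo, quebec}; Y = {delta, golf, kilo, november, quebec}

From (b): juliet ∉ A.
Suppose kilo ∉ A: no assignment then satisfies all the clues, so kilo ∈ A.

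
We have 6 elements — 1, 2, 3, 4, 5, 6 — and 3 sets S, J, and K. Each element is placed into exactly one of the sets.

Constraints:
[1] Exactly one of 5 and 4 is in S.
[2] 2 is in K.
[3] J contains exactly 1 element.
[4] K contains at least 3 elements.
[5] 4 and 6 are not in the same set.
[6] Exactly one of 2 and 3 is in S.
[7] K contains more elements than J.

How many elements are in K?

3

From (2): 2 ∈ K.
(6) (exactly one): 3 ∈ S.
Suppose 1 ∈ S: no assignment then satisfies all the clues, so 1 ∉ S.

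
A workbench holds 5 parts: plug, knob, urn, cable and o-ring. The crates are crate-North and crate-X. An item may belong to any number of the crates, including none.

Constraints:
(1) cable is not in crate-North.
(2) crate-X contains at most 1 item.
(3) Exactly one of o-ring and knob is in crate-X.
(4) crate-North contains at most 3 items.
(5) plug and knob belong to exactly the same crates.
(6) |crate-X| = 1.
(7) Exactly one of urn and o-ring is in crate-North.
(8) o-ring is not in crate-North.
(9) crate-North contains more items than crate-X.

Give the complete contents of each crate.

crate-North = {knob, plug, urn}; crate-X = {o-ring}

From (1): cable ∉ crate-North.
From (8): o-ring ∉ crate-North.
(7) (exactly one): urn ∈ crate-North.
Suppose plug ∉ crate-North: no assignment then satisfies all the clues, so plug ∈ crate-North.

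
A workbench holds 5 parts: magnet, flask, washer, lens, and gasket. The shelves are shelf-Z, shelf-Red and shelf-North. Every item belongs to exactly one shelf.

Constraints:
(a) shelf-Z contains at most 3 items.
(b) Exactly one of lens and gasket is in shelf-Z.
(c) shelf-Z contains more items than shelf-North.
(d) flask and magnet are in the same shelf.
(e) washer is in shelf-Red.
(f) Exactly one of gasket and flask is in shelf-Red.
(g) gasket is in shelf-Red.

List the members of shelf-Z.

shelf-Z = {flask, lens, magnet}

From (e): washer ∈ shelf-Red.
From (g): gasket ∈ shelf-Red.
(b) (exactly one): lens ∈ shelf-Z.
(f) (exactly one): flask ∉ shelf-Red.
(d): magnet matches flask: magnet ∉ shelf-Red.
Suppose magnet ∉ shelf-Z: no assignment then satisfies all the clues, so magnet ∈ shelf-Z.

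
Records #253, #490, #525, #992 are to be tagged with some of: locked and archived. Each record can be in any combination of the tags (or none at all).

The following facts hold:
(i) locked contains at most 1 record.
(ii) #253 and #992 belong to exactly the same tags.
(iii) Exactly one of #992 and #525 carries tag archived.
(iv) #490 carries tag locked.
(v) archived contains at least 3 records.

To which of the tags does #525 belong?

#525: none

From (iv): #490 ∈ locked.
(i): locked already has 1, so the rest are out.
Suppose #525 ∈ archived: no assignment then satisfies all the clues, so #525 ∉ archived.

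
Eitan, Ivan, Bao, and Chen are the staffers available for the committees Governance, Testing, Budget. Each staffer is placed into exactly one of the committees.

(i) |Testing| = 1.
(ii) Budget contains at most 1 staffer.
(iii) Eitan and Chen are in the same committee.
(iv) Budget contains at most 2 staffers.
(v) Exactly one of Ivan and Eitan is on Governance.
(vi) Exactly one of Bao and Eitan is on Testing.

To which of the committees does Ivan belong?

Ivan: Budget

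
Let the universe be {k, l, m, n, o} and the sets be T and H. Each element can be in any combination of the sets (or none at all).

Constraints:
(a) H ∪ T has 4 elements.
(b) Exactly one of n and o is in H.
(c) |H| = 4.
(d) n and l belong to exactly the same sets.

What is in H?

H = {k, l, m, n}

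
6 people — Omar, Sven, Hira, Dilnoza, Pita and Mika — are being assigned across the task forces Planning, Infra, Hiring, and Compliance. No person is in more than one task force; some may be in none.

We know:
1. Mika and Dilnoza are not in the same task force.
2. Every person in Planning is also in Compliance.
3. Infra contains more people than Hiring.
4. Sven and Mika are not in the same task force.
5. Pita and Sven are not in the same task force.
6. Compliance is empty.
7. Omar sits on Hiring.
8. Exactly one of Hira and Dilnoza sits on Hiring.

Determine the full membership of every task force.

Planning = {}; Infra = {Hira, Mika, Pita}; Hiring = {Dilnoza, Omar}; Compliance = {}

From (7): Omar ∈ Hiring.
(6): Compliance already has 0, so the rest are out.
(2) contrapositive: Sven ∉ Planning.
(2) contrapositive: Hira ∉ Planning.
(2) contrapositive: Dilnoza ∉ Planning.
(2) contrapositive: Pita ∉ Planning.
(2) contrapositive: Mika ∉ Planning.
Suppose Sven ∈ Infra: no assignment then satisfies all the clues, so Sven ∉ Infra.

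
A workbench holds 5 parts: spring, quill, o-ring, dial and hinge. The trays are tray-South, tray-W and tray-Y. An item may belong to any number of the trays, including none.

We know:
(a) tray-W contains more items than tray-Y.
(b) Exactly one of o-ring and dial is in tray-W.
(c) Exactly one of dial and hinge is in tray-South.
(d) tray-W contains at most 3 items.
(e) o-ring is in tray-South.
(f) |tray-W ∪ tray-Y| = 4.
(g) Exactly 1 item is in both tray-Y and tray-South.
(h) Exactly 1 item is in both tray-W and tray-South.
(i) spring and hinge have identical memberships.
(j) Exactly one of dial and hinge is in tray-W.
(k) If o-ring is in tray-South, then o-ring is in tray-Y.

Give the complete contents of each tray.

tray-South = {dial, o-ring}; tray-W = {hinge, o-ring, spring}; tray-Y = {o-ring, quill}

From (e): o-ring ∈ tray-South.
(k): o-ring ∈ tray-Y.
Suppose spring ∈ tray-South: no assignment then satisfies all the clues, so spring ∉ tray-South.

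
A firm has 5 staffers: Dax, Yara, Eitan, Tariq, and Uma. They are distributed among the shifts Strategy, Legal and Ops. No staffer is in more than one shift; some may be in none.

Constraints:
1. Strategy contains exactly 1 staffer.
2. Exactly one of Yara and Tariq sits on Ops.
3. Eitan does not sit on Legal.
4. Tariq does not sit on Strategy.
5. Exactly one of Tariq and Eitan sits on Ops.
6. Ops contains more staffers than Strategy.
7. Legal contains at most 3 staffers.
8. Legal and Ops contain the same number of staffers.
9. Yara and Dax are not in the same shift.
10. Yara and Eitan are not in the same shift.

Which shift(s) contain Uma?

Uma: Legal

From (3): Eitan ∉ Legal.
From (4): Tariq ∉ Strategy.
Suppose Uma ∈ Strategy: no assignment then satisfies all the clues, so Uma ∉ Strategy.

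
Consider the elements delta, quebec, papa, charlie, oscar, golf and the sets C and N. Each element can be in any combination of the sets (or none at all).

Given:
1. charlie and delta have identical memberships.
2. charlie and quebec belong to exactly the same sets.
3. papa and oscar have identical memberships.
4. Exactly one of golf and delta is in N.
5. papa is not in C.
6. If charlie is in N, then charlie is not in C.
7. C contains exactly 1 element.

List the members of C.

From (5): papa ∉ C.
(3): oscar matches papa: oscar ∉ C.
Suppose delta ∈ C: no assignment then satisfies all the clues, so delta ∉ C.

C = {golf}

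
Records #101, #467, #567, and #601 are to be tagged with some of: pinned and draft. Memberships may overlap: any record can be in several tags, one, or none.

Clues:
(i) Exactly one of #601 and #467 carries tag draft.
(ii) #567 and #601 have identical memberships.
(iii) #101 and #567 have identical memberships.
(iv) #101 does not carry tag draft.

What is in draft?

From (iv): #101 ∉ draft.
(iii): #567 matches #101: #567 ∉ draft.
(ii): #601 matches #567: #601 ∉ draft.
(i) (exactly one): #467 ∈ draft.

draft = {#467}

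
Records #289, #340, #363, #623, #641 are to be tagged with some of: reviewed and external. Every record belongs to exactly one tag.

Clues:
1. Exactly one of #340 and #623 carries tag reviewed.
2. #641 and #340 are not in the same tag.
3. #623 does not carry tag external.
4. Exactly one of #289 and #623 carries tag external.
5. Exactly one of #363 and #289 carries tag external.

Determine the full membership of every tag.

From (3): #623 ∉ external.
(4) (exactly one): #289 ∈ external.
(5) (exactly one): #363 ∉ external.
Only one tag left: #363 ∈ reviewed.
Only one tag left: #623 ∈ reviewed.
(1) (exactly one): #340 ∉ reviewed.
Only one tag left: #340 ∈ external.
(2): #641 ∉ external.
Only one tag left: #641 ∈ reviewed.

reviewed = {#363, #623, #641}; external = {#289, #340}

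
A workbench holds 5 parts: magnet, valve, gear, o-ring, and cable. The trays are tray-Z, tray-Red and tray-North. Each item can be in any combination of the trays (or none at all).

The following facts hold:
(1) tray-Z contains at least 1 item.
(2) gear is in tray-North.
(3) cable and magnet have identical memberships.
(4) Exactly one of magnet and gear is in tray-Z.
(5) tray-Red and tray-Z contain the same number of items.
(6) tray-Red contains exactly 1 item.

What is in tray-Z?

tray-Z = {gear}

From (2): gear ∈ tray-North.
Suppose magnet ∈ tray-Z: no assignment then satisfies all the clues, so magnet ∉ tray-Z.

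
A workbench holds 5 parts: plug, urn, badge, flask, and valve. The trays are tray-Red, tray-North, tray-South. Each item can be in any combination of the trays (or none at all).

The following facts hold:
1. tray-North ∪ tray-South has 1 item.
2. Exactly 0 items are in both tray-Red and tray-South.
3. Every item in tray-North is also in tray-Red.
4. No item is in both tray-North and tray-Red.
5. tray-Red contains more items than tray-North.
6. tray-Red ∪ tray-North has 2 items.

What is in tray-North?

tray-North = {}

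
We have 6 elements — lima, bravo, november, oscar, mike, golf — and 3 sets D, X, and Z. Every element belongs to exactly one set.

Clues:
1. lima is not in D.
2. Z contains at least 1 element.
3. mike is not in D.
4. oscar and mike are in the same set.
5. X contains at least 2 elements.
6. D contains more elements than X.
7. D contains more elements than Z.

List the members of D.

D = {bravo, golf, november}

From (1): lima ∉ D.
From (3): mike ∉ D.
(4): oscar matches mike: oscar ∉ D.
Suppose bravo ∉ D: no assignment then satisfies all the clues, so bravo ∈ D.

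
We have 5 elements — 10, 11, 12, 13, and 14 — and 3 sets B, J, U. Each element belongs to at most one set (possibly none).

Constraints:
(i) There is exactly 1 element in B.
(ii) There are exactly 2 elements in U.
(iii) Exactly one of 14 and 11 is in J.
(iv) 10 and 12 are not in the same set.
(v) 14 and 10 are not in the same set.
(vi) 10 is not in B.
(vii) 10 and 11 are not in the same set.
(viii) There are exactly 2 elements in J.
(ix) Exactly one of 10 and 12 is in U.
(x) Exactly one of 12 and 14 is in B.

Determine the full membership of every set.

B = {14}; J = {11, 12}; U = {10, 13}

From (vi): 10 ∉ B.
Suppose 10 ∈ J: no assignment then satisfies all the clues, so 10 ∉ J.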